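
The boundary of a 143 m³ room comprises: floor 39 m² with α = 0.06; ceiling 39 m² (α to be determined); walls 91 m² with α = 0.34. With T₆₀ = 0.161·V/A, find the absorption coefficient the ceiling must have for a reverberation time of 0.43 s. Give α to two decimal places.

A = 0.161·V/T₆₀ = 0.161·143/0.43 = 53.54 m² sabins.
Absorption from the other surfaces = 39·0.06 + 91·0.34 = 33.28 m², so the ceiling must supply 20.26 m² over 39 m².
α = 20.26/39 = 0.520.

0.52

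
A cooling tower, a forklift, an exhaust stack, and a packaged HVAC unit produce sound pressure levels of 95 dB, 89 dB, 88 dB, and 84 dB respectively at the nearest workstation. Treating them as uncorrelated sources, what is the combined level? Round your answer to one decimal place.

96.8 dB

Incoherent sources combine by intensity addition: L_total = 10·log₁₀(Σ 10^(L_i/10)).
Σ 10^(L/10) = 10^(95/10) + 10^(89/10) + 10^(88/10) + 10^(84/10) = 4.839e+09.
L_total = 10·log₁₀(4.839e+09) = 96.85 dB.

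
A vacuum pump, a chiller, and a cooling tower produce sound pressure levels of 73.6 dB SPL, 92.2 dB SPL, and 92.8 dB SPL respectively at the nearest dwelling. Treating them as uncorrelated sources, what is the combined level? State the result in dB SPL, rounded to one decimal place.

For uncorrelated sources the intensities add, so convert each level to linear form, sum, and take 10·log₁₀ of the total.
Σ 10^(L/10) = 10^(73.6/10) + 10^(92.2/10) + 10^(92.8/10) = 3.588e+09.
L_total = 10·log₁₀(3.588e+09) = 95.55 dB SPL.

95.5 dB SPL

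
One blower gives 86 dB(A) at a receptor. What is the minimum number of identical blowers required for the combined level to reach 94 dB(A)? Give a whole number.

7

N identical sources give L₁ + 10·log₁₀ N, so require 10·log₁₀ N ≥ 94 − 86 = 8.0 dB.
N ≥ 10^(8.0/10) = 6.310, so N = 7.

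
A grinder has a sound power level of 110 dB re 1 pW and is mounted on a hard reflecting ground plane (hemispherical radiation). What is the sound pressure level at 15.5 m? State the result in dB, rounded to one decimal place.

78.2 dB

The power spreads over a hemisphere of area 2π·r², so L_p = L_w − 10·log₁₀(2π·r²).
2π·r² = 1510 m², 10·log₁₀ of that is 31.788 dB.
L_p = 110 − 31.788 = 78.21 dB.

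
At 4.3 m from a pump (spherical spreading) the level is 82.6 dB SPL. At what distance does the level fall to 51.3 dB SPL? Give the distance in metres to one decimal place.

157.9 m

Point-source spreading drops the level by 20·log₁₀(r₂/r₁); inverting, r₂/r₁ = 10^(ΔL/20).
r₂ = 4.3·10^((82.6−51.3)/20) = 4.3·10^(31.3/20) = 157.93 m.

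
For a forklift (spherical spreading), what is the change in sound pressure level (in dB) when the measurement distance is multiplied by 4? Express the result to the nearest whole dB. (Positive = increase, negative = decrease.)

-12 dB

With spherical spreading the level changes by −20·log₁₀(r₂/r₁).
ΔL = −20·log₁₀(4) = -12.04 dB.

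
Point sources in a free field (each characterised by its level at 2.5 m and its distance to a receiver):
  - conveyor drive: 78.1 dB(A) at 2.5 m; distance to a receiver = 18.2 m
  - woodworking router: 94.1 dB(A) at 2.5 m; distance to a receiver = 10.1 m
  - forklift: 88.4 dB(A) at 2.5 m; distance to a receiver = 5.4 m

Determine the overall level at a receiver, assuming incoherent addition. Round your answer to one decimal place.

Propagate each source to the receiver with L = L_ref − 20·log₁₀(r/r_ref), then add intensities.
conveyor drive: 78.1 − 20·log₁₀(18.2/2.5) = 78.1 − 17.24 = 60.86 dB(A).
woodworking router: 94.1 − 20·log₁₀(10.1/2.5) = 94.1 − 12.13 = 81.97 dB(A).
forklift: 88.4 − 20·log₁₀(5.4/2.5) = 88.4 − 6.69 = 81.71 dB(A).
Σ 10^(L/10) = 3.070e+08 → L_total = 10·log₁₀(3.070e+08) = 84.87 dB(A).

84.9 dB(A)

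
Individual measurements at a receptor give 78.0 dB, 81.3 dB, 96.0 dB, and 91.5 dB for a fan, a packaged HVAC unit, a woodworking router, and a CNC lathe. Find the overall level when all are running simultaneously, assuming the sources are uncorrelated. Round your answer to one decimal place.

For uncorrelated sources the intensities add, so convert each level to linear form, sum, and take 10·log₁₀ of the total.
Σ 10^(L/10) = 10^(78.0/10) + 10^(81.3/10) + 10^(96.0/10) + 10^(91.5/10) = 5.592e+09.
L_total = 10·log₁₀(5.592e+09) = 97.48 dB.

97.5 dB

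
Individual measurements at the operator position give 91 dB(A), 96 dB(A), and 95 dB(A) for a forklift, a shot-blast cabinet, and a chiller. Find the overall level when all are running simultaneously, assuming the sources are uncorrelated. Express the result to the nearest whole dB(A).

99 dB(A)

For uncorrelated sources the intensities add, so convert each level to linear form, sum, and take 10·log₁₀ of the total.
Σ 10^(L/10) = 10^(91/10) + 10^(96/10) + 10^(95/10) = 8.402e+09.
L_total = 10·log₁₀(8.402e+09) = 99.24 dB(A).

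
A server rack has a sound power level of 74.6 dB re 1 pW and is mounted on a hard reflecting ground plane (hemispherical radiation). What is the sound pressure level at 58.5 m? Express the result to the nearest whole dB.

L_p = L_w − 10·log₁₀(2π·r²) with r = 58.5 m.
2π·r² = 2.15e+04 m², 10·log₁₀ of that is 43.325 dB.
L_p = 74.6 − 43.325 = 31.28 dB.

31 dB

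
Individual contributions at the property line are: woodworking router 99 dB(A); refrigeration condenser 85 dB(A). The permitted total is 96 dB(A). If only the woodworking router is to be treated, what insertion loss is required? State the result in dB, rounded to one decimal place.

The untreated sources together contribute 10^(85/10) = 3.162e+08, i.e. 85.00 dB(A).
The limit corresponds to 10^(96/10) = 3.981e+09; subtracting the fixed part leaves 3.665e+09 for the woodworking router, i.e. 95.64 dB(A).
So the woodworking router must be reduced from 99 to 95.64 dB(A): IL = 3.36 dB.

3.4 dB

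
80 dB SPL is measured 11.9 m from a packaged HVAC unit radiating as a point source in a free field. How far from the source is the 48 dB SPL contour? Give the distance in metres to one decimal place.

For a point source L₁ − L₂ = 20·log₁₀(r₂/r₁), so r₂ = r₁·10^((L₁−L₂)/20).
r₂ = 11.9·10^((80−48)/20) = 11.9·10^(32.0/20) = 473.75 m.

473.7 m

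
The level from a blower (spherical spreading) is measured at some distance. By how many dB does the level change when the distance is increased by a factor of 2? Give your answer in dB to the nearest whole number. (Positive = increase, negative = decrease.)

Point-source spreading: ΔL = −20·log₁₀(r₂/r₁).
ΔL = −20·log₁₀(2) = -6.02 dB.

-6 dB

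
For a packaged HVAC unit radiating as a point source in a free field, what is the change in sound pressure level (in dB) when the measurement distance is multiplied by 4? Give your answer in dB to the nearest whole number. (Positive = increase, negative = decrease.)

-12 dB

A point source loses 6 dB per doubling of distance; generally ΔL = −20·log₁₀(r₂/r₁).
ΔL = −20·log₁₀(4) = -12.04 dB.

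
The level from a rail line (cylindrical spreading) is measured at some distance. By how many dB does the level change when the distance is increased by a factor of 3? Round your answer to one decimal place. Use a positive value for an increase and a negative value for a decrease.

-4.8 dB

A line source loses 3 dB per doubling of distance; generally ΔL = −10·log₁₀(r₂/r₁).
ΔL = −10·log₁₀(3) = -4.77 dB.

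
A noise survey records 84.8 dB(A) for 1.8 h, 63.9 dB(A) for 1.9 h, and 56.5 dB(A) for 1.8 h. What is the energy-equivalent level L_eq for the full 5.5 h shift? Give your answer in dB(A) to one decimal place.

Weight each interval's intensity by its duration and average over T = 5.5 h:
Σ tᵢ·10^(Lᵢ/10) = 1.8·10^(84.8/10) + 1.9·10^(63.9/10) + 1.8·10^(56.5/10) = 5.491e+08.
L_eq = 10·log₁₀(5.491e+08/5.5) = 79.99 dB(A).

80.0 dB(A)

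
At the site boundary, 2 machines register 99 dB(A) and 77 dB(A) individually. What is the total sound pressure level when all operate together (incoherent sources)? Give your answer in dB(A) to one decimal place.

99.0 dB(A)

Incoherent sources combine by intensity addition: L_total = 10·log₁₀(Σ 10^(L_i/10)).
Σ 10^(L/10) = 10^(99/10) + 10^(77/10) = 7.993e+09.
L_total = 10·log₁₀(7.993e+09) = 99.03 dB(A).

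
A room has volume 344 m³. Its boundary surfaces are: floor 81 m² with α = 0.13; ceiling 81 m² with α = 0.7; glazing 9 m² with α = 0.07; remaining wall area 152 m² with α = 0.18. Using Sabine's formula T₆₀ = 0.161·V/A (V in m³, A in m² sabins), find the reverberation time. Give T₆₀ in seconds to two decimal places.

0.58 s

A = Σ Sᵢαᵢ = 81·0.13 + 81·0.7 + 9·0.07 + 152·0.18 = 95.22 m².
T₆₀ = 0.161 × 344 / 95.22 = 0.582 s.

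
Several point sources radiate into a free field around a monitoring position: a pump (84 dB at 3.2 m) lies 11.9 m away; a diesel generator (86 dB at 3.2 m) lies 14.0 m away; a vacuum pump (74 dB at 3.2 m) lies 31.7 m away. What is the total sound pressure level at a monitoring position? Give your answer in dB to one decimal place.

75.9 dB

Apply inverse-square spreading to bring every level to the receiver, then sum 10^(L/10).
pump: 84 − 20·log₁₀(11.9/3.2) = 84 − 11.41 = 72.59 dB.
diesel generator: 86 − 20·log₁₀(14.0/3.2) = 86 − 12.82 = 73.18 dB.
vacuum pump: 74 − 20·log₁₀(31.7/3.2) = 74 − 19.92 = 54.08 dB.
Σ 10^(L/10) = 3.922e+07 → L_total = 10·log₁₀(3.922e+07) = 75.93 dB.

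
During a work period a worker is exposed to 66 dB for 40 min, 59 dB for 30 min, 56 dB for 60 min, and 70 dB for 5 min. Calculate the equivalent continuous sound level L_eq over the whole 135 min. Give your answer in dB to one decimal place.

The energy average is taken in the linear domain: L_eq = 10·log₁₀[(Σ tᵢ·10^(Lᵢ/10))/T], T = 135 min.
Σ tᵢ·10^(Lᵢ/10) = 40·10^(66/10) + 30·10^(59/10) + 60·10^(56/10) + 5·10^(70/10) = 2.570e+08.
L_eq = 10·log₁₀(2.570e+08/135) = 62.80 dB.

62.8 dB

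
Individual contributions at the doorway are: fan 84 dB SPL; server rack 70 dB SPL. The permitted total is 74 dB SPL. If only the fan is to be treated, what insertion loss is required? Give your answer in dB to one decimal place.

12.2 dB

Fixed contribution from the other source: Σ 10^(L/10) = 10^(70/10) = 1.000e+07 (70.00 dB SPL).
To meet 74 dB SPL overall, the treated fan may contribute at most 10^(74/10) − 1.000e+07 = 1.512e+07, i.e. 71.80 dB SPL.
Required insertion loss = 84 − 71.80 = 12.20 dB.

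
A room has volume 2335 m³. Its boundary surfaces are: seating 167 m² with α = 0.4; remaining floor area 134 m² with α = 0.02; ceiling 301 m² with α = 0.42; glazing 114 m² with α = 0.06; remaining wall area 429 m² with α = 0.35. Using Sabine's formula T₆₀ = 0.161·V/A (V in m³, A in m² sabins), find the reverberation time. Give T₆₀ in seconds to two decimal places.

1.07 s

Summing Sᵢαᵢ: 167·0.4 + 134·0.02 + 301·0.42 + 114·0.06 + 429·0.35 = 352.89 m².
T₆₀ = 0.161 × 2335 / 352.89 = 1.065 s.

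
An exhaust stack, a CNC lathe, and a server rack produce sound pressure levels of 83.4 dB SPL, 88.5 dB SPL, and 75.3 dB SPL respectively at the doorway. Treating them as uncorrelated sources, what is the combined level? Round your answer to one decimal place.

Incoherent sources combine by intensity addition: L_total = 10·log₁₀(Σ 10^(L_i/10)).
Σ 10^(L/10) = 10^(83.4/10) + 10^(88.5/10) + 10^(75.3/10) = 9.606e+08.
L_total = 10·log₁₀(9.606e+08) = 89.83 dB SPL.

89.8 dB SPL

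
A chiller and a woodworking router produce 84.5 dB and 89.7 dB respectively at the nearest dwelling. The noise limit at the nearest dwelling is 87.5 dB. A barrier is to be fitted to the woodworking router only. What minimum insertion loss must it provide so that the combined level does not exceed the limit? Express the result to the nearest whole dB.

5 dB

Fixed contribution from the other source: Σ 10^(L/10) = 10^(84.5/10) = 2.818e+08 (84.50 dB).
To meet 87.5 dB overall, the treated woodworking router may contribute at most 10^(87.5/10) − 2.818e+08 = 2.805e+08, i.e. 84.48 dB.
Required insertion loss = 89.7 − 84.48 = 5.22 dB.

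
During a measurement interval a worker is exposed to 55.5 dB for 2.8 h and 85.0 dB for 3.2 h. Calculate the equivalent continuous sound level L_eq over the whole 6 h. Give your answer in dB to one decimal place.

82.3 dB

Weight each interval's intensity by its duration and average over T = 6 h:
Σ tᵢ·10^(Lᵢ/10) = 2.8·10^(55.5/10) + 3.2·10^(85.0/10) = 1.013e+09.
L_eq = 10·log₁₀(1.013e+09/6) = 82.27 dB.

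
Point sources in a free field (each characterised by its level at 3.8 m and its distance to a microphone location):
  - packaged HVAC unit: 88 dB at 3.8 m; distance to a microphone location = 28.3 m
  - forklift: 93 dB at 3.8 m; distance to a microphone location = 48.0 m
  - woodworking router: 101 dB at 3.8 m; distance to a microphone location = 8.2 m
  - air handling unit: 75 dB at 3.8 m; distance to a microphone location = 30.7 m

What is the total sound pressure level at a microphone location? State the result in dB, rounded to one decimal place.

First find each source's level at the receiver (point-source: −20·log₁₀(r/r_ref)), then combine on an intensity basis.
packaged HVAC unit: 88 − 20·log₁₀(28.3/3.8) = 88 − 17.44 = 70.56 dB.
forklift: 93 − 20·log₁₀(48.0/3.8) = 93 − 22.03 = 70.97 dB.
woodworking router: 101 − 20·log₁₀(8.2/3.8) = 101 − 6.68 = 94.32 dB.
air handling unit: 75 − 20·log₁₀(30.7/3.8) = 75 − 18.15 = 56.85 dB.
Σ 10^(L/10) = 2.728e+09 → L_total = 10·log₁₀(2.728e+09) = 94.36 dB.

94.4 dB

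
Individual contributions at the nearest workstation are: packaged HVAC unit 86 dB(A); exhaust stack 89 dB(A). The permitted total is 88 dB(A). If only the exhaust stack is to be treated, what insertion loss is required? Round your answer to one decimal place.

5.3 dB

Fixed contribution from the other source: Σ 10^(L/10) = 10^(86/10) = 3.981e+08 (86.00 dB(A)).
To meet 88 dB(A) overall, the treated exhaust stack may contribute at most 10^(88/10) − 3.981e+08 = 2.329e+08, i.e. 83.67 dB(A).
So the exhaust stack must be reduced from 89 to 83.67 dB(A): IL = 5.33 dB.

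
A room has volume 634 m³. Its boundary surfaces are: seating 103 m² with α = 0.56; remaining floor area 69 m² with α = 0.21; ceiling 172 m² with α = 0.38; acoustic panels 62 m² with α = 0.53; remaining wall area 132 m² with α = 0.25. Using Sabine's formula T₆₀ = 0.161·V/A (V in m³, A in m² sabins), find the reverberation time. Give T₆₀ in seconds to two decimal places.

Summing Sᵢαᵢ: 103·0.56 + 69·0.21 + 172·0.38 + 62·0.53 + 132·0.25 = 203.39 m².
T₆₀ = 0.161 × 634 / 203.39 = 0.502 s.

0.50 s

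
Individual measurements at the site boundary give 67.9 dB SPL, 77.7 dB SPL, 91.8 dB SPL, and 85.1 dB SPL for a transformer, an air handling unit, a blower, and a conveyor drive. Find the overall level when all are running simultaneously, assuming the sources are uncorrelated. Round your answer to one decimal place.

92.8 dB SPL

Incoherent sources combine by intensity addition: L_total = 10·log₁₀(Σ 10^(L_i/10)).
Σ 10^(L/10) = 10^(67.9/10) + 10^(77.7/10) + 10^(91.8/10) + 10^(85.1/10) = 1.902e+09.
L_total = 10·log₁₀(1.902e+09) = 92.79 dB SPL.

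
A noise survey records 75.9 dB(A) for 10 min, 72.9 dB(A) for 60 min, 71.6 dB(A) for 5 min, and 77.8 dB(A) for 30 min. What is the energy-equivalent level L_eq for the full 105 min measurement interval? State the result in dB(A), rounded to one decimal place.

75.2 dB(A)

L_eq = 10·log₁₀[(1/T)·Σ tᵢ·10^(Lᵢ/10)] with T = 105 min.
Σ tᵢ·10^(Lᵢ/10) = 10·10^(75.9/10) + 60·10^(72.9/10) + 5·10^(71.6/10) + 30·10^(77.8/10) = 3.439e+09.
L_eq = 10·log₁₀(3.439e+09/105) = 75.15 dB(A).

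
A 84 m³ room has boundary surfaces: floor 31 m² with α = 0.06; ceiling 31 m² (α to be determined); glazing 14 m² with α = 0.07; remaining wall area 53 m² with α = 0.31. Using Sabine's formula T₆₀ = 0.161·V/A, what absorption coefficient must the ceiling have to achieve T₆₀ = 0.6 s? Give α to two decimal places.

Required total absorption A = 0.161·84/0.6 = 22.54 m².
Absorption from the other surfaces = 31·0.06 + 14·0.07 + 53·0.31 = 19.27 m², so the ceiling must supply 3.27 m² over 31 m².
α = 3.27/31 = 0.105.

0.11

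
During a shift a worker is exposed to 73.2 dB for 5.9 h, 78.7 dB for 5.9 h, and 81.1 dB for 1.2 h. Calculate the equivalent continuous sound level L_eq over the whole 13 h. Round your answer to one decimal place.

The energy average is taken in the linear domain: L_eq = 10·log₁₀[(Σ tᵢ·10^(Lᵢ/10))/T], T = 13 h.
Σ tᵢ·10^(Lᵢ/10) = 5.9·10^(73.2/10) + 5.9·10^(78.7/10) + 1.2·10^(81.1/10) = 7.152e+08.
L_eq = 10·log₁₀(7.152e+08/13) = 77.41 dB.

77.4 dB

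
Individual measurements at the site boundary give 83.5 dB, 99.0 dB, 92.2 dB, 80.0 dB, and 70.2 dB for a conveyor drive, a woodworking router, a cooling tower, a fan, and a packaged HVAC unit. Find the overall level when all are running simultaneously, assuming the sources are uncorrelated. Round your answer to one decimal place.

For uncorrelated sources the intensities add, so convert each level to linear form, sum, and take 10·log₁₀ of the total.
Σ 10^(L/10) = 10^(83.5/10) + 10^(99.0/10) + 10^(92.2/10) + 10^(80.0/10) + 10^(70.2/10) = 9.937e+09.
L_total = 10·log₁₀(9.937e+09) = 99.97 dB.

100.0 dB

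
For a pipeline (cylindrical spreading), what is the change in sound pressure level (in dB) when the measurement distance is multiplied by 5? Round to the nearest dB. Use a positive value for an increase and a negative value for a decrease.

Line-source spreading: ΔL = −10·log₁₀(r₂/r₁).
ΔL = −10·log₁₀(5) = -6.99 dB.

-7 dB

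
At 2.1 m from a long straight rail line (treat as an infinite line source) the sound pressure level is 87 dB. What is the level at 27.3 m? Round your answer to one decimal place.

75.9 dB

Cylindrical spreading from a line source gives a 10·log₁₀(r₂/r₁) drop.
L₂ = 87 − 10·log₁₀(27.3/2.1) = 87 − 11.139 = 75.86 dB.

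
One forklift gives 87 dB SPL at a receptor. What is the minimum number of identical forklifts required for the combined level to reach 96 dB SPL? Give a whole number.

8

Need L₁ + 10·log₁₀ N ≥ 96, i.e. log₁₀ N ≥ 0.90.
N ≥ 10^(9.0/10) = 7.943, so N = 8.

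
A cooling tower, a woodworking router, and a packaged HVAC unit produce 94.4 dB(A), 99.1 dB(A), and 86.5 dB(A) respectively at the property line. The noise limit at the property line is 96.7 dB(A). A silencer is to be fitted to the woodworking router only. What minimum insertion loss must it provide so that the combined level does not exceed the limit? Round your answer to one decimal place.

The untreated sources together contribute 10^(94.4/10) + 10^(86.5/10) = 3.201e+09, i.e. 95.05 dB(A).
The limit corresponds to 10^(96.7/10) = 4.677e+09; subtracting the fixed part leaves 1.476e+09 for the woodworking router, i.e. 91.69 dB(A).
So the woodworking router must be reduced from 99.1 to 91.69 dB(A): IL = 7.41 dB.

7.4 dB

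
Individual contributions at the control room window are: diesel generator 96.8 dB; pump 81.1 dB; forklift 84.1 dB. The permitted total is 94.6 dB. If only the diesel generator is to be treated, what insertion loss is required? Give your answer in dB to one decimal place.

2.8 dB

The untreated sources together contribute 10^(81.1/10) + 10^(84.1/10) = 3.859e+08, i.e. 85.86 dB.
To meet 94.6 dB overall, the treated diesel generator may contribute at most 10^(94.6/10) − 3.859e+08 = 2.498e+09, i.e. 93.98 dB.
Required insertion loss = 96.8 − 93.98 = 2.82 dB.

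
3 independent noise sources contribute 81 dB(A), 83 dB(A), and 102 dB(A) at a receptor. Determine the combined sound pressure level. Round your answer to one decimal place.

For uncorrelated sources the intensities add, so convert each level to linear form, sum, and take 10·log₁₀ of the total.
Σ 10^(L/10) = 10^(81/10) + 10^(83/10) + 10^(102/10) = 1.617e+10.
L_total = 10·log₁₀(1.617e+10) = 102.09 dB(A).

102.1 dB(A)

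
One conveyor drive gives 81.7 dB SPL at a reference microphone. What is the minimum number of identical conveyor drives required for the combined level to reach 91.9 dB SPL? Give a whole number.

N identical sources give L₁ + 10·log₁₀ N, so require 10·log₁₀ N ≥ 91.9 − 81.7 = 10.2 dB.
N ≥ 10^(10.2/10) = 10.471, so N = 11.

11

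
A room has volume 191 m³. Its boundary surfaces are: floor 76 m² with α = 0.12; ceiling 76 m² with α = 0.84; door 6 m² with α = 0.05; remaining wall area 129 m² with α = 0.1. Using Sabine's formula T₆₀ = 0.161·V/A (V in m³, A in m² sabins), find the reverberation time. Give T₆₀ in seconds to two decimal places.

0.36 s

Total absorption A = 76·0.12 + 76·0.84 + 6·0.05 + 129·0.1 = 86.16 m² sabins.
T₆₀ = 0.161 × 191 / 86.16 = 0.357 s.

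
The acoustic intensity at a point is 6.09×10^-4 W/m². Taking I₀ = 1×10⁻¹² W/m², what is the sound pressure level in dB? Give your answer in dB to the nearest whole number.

88 dB

Dividing by I₀ shifts the exponent by 12: I/I₀ = 6.09×10^8.
L = 10·(0.7846 + 8) = 87.85 dB.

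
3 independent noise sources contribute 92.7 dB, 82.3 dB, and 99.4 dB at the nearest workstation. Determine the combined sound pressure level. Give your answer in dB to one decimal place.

Incoherent sources combine by intensity addition: L_total = 10·log₁₀(Σ 10^(L_i/10)).
Σ 10^(L/10) = 10^(92.7/10) + 10^(82.3/10) + 10^(99.4/10) = 1.074e+10.
L_total = 10·log₁₀(1.074e+10) = 100.31 dB.

100.3 dB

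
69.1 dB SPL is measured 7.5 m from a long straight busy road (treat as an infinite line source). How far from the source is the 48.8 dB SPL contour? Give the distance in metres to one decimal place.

803.6 m

Line-source spreading drops the level by 10·log₁₀(r₂/r₁); inverting, r₂/r₁ = 10^(ΔL/10).
r₂ = 7.5·10^((69.1−48.8)/10) = 7.5·10^(20.3/10) = 803.64 m.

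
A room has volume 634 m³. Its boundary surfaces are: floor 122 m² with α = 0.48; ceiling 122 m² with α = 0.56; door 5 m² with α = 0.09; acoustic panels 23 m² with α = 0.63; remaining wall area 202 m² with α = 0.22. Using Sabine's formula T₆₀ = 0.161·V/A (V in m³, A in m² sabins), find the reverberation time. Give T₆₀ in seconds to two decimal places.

0.55 s

Summing Sᵢαᵢ: 122·0.48 + 122·0.56 + 5·0.09 + 23·0.63 + 202·0.22 = 186.26 m².
T₆₀ = 0.161 × 634 / 186.26 = 0.548 s.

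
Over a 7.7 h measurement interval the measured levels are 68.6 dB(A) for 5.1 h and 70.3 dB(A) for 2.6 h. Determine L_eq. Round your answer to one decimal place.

69.3 dB(A)

L_eq = 10·log₁₀[(1/T)·Σ tᵢ·10^(Lᵢ/10)] with T = 7.7 h.
Σ tᵢ·10^(Lᵢ/10) = 5.1·10^(68.6/10) + 2.6·10^(70.3/10) = 6.481e+07.
L_eq = 10·log₁₀(6.481e+07/7.7) = 69.25 dB(A).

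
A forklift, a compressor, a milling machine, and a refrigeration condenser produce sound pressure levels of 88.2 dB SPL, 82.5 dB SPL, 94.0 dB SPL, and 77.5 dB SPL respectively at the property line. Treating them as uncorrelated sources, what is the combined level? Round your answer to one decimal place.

95.3 dB SPL

Incoherent sources combine by intensity addition: L_total = 10·log₁₀(Σ 10^(L_i/10)).
Σ 10^(L/10) = 10^(88.2/10) + 10^(82.5/10) + 10^(94.0/10) + 10^(77.5/10) = 3.407e+09.
L_total = 10·log₁₀(3.407e+09) = 95.32 dB SPL.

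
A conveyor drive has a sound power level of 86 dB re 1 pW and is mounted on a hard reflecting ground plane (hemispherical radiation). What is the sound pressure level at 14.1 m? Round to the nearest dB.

55 dB

Free-field hemispherical radiation: L_p = L_w − 10·log₁₀(2π·r²), r = 14.1 m.
2π·r² = 1249 m², 10·log₁₀ of that is 30.966 dB.
L_p = 86 − 30.966 = 55.03 dB.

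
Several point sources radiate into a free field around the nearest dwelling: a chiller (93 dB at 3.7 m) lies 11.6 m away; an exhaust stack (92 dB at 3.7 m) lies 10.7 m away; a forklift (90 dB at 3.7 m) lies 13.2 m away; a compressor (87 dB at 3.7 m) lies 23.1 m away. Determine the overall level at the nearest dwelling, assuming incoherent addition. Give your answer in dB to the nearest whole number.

87 dB

Apply inverse-square spreading to bring every level to the receiver, then sum 10^(L/10).
chiller: 93 − 20·log₁₀(11.6/3.7) = 93 − 9.93 = 83.07 dB.
exhaust stack: 92 − 20·log₁₀(10.7/3.7) = 92 − 9.22 = 82.78 dB.
forklift: 90 − 20·log₁₀(13.2/3.7) = 90 − 11.05 = 78.95 dB.
compressor: 87 − 20·log₁₀(23.1/3.7) = 87 − 15.91 = 71.09 dB.
Σ 10^(L/10) = 4.839e+08 → L_total = 10·log₁₀(4.839e+08) = 86.85 dB.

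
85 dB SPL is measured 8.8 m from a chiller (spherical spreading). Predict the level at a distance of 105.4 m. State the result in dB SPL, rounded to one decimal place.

63.4 dB SPL

For a point source, L₂ = L₁ − 20·log₁₀(r₂/r₁).
L₂ = 85 − 20·log₁₀(105.4/8.8) = 85 − 21.567 = 63.43 dB SPL.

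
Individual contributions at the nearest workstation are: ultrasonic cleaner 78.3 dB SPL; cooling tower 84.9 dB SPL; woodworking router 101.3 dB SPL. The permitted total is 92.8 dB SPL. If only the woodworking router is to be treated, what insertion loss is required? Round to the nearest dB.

The untreated sources together contribute 10^(78.3/10) + 10^(84.9/10) = 3.766e+08, i.e. 85.76 dB SPL.
To meet 92.8 dB SPL overall, the treated woodworking router may contribute at most 10^(92.8/10) − 3.766e+08 = 1.529e+09, i.e. 91.84 dB SPL.
Required insertion loss = 101.3 − 91.84 = 9.46 dB.

9 dB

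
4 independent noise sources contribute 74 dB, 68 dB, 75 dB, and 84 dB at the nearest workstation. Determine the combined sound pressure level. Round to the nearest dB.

85 dB

Incoherent sources combine by intensity addition: L_total = 10·log₁₀(Σ 10^(L_i/10)).
Σ 10^(L/10) = 10^(74/10) + 10^(68/10) + 10^(75/10) + 10^(84/10) = 3.142e+08.
L_total = 10·log₁₀(3.142e+08) = 84.97 dB.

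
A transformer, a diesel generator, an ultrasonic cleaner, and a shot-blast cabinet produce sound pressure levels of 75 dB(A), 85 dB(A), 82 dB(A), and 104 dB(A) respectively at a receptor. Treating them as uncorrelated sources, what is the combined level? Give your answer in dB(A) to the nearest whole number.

104 dB(A)

Incoherent sources combine by intensity addition: L_total = 10·log₁₀(Σ 10^(L_i/10)).
Σ 10^(L/10) = 10^(75/10) + 10^(85/10) + 10^(82/10) + 10^(104/10) = 2.563e+10.
L_total = 10·log₁₀(2.563e+10) = 104.09 dB(A).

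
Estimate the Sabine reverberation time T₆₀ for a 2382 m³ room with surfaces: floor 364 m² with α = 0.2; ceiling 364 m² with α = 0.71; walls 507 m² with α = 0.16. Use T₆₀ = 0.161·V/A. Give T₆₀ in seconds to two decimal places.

Total absorption A = 364·0.2 + 364·0.71 + 507·0.16 = 412.36 m² sabins.
T₆₀ = 0.161 × 2382 / 412.36 = 0.930 s.

0.93 s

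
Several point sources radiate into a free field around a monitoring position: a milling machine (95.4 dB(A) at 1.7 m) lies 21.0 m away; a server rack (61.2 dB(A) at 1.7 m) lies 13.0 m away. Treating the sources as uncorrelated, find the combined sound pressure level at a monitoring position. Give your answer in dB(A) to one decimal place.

73.6 dB(A)

Apply inverse-square spreading to bring every level to the receiver, then sum 10^(L/10).
milling machine: 95.4 − 20·log₁₀(21.0/1.7) = 95.4 − 21.84 = 73.56 dB(A).
server rack: 61.2 − 20·log₁₀(13.0/1.7) = 61.2 − 17.67 = 43.53 dB(A).
Σ 10^(L/10) = 2.275e+07 → L_total = 10·log₁₀(2.275e+07) = 73.57 dB(A).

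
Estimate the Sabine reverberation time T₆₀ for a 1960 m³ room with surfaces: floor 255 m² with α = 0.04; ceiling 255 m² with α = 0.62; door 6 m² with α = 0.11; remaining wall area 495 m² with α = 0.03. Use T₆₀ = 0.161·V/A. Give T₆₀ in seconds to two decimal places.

A = Σ Sᵢαᵢ = 255·0.04 + 255·0.62 + 6·0.11 + 495·0.03 = 183.81 m².
T₆₀ = 0.161·V/A = 0.161·1960/183.81 = 1.717 s.

1.72 s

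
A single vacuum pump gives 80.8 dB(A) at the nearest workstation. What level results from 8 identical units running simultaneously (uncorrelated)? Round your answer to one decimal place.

89.8 dB(A)

N identical incoherent sources raise the level by 10·log₁₀ N.
L_total = 80.8 + 10·log₁₀(8) = 80.8 + 9.031 = 89.83 dB(A).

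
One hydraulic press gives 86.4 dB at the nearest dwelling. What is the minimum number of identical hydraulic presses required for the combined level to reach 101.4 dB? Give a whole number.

The shortfall is 101.4 − 86.4 = 15.0 dB, and N units add 10·log₁₀ N, so need 10·log₁₀ N ≥ 15.0.
N ≥ 10^(15.0/10) = 31.623, so N = 32.

32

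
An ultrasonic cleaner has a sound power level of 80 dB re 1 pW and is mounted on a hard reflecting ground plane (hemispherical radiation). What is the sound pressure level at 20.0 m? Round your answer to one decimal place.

L_p = L_w − 10·log₁₀(2π·r²) with r = 20.0 m.
2π·r² = 2513 m², 10·log₁₀ of that is 34.002 dB.
L_p = 80 − 34.002 = 46.00 dB.

46.0 dB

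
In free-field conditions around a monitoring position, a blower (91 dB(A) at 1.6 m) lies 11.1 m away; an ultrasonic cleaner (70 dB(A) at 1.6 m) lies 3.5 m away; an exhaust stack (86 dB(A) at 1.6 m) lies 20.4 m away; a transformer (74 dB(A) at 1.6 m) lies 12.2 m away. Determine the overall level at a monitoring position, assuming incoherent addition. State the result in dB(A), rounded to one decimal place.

First find each source's level at the receiver (point-source: −20·log₁₀(r/r_ref)), then combine on an intensity basis.
blower: 91 − 20·log₁₀(11.1/1.6) = 91 − 16.82 = 74.18 dB(A).
ultrasonic cleaner: 70 − 20·log₁₀(3.5/1.6) = 70 − 6.80 = 63.20 dB(A).
exhaust stack: 86 − 20·log₁₀(20.4/1.6) = 86 − 22.11 = 63.89 dB(A).
transformer: 74 − 20·log₁₀(12.2/1.6) = 74 − 17.64 = 56.36 dB(A).
Σ 10^(L/10) = 3.113e+07 → L_total = 10·log₁₀(3.113e+07) = 74.93 dB(A).

74.9 dB(A)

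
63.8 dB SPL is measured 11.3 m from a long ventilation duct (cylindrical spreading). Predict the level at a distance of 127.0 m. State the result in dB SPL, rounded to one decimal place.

For a line source, L₂ = L₁ − 10·log₁₀(r₂/r₁).
L₂ = 63.8 − 10·log₁₀(127.0/11.3) = 63.8 − 10.507 = 53.29 dB SPL.

53.3 dB SPL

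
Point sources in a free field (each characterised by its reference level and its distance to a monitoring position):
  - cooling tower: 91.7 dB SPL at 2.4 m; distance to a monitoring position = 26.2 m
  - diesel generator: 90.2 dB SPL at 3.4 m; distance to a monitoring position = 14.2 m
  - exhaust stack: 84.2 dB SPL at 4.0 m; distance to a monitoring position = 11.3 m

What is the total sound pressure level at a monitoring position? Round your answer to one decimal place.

80.2 dB SPL

Propagate each source to the receiver with L = L_ref − 20·log₁₀(r/r_ref), then add intensities.
cooling tower: 91.7 − 20·log₁₀(26.2/2.4) = 91.7 − 20.76 = 70.94 dB SPL.
diesel generator: 90.2 − 20·log₁₀(14.2/3.4) = 90.2 − 12.42 = 77.78 dB SPL.
exhaust stack: 84.2 − 20·log₁₀(11.3/4.0) = 84.2 − 9.02 = 75.18 dB SPL.
Σ 10^(L/10) = 1.054e+08 → L_total = 10·log₁₀(1.054e+08) = 80.23 dB SPL.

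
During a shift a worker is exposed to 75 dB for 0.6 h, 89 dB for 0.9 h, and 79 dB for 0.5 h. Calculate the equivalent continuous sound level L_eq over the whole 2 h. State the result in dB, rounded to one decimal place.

L_eq = 10·log₁₀[(1/T)·Σ tᵢ·10^(Lᵢ/10)] with T = 2 h.
Σ tᵢ·10^(Lᵢ/10) = 0.6·10^(75/10) + 0.9·10^(89/10) + 0.5·10^(79/10) = 7.736e+08.
L_eq = 10·log₁₀(7.736e+08/2) = 85.87 dB.

85.9 dB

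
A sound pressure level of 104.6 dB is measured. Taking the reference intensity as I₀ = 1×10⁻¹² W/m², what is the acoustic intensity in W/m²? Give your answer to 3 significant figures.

I/I₀ = 10^(104.6/10) = 2.884e+10, so I = 2.884e+10 × 10⁻¹² W/m².

0.0288 W/m²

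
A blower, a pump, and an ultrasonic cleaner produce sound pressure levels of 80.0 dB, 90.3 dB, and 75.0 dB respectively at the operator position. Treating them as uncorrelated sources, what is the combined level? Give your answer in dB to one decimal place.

Incoherent sources combine by intensity addition: L_total = 10·log₁₀(Σ 10^(L_i/10)).
Σ 10^(L/10) = 10^(80.0/10) + 10^(90.3/10) + 10^(75.0/10) = 1.203e+09.
L_total = 10·log₁₀(1.203e+09) = 90.80 dB.

90.8 dB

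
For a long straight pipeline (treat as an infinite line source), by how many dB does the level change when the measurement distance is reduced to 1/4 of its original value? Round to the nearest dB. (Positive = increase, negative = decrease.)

+6 dB

Line-source spreading: ΔL = −10·log₁₀(r₂/r₁).
ΔL = −10·log₁₀(0.25) = +6.02 dB.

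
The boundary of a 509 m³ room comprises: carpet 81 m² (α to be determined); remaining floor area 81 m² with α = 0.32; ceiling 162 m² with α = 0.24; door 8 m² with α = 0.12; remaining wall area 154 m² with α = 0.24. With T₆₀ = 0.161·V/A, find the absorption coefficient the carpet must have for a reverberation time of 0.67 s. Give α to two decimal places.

0.24

A = 0.161·V/T₆₀ = 0.161·509/0.67 = 122.31 m² sabins.
Absorption from the other surfaces = 81·0.32 + 162·0.24 + 8·0.12 + 154·0.24 = 102.72 m², so the carpet must supply 19.59 m² over 81 m².
α = 19.59/81 = 0.242.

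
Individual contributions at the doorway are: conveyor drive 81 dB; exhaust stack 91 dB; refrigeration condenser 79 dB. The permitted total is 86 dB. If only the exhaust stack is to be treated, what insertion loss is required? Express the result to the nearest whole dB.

8 dB

Fixed contribution from the other sources: Σ 10^(L/10) = 10^(81/10) + 10^(79/10) = 2.053e+08 (83.12 dB).
To meet 86 dB overall, the treated exhaust stack may contribute at most 10^(86/10) − 2.053e+08 = 1.928e+08, i.e. 82.85 dB.
So the exhaust stack must be reduced from 91 to 82.85 dB: IL = 8.15 dB.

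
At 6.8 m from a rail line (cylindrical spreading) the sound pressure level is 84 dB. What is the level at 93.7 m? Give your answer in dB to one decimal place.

72.6 dB

Line-source attenuation: ΔL = 10·log₁₀(r₂/r₁) = 10·log₁₀(93.7/6.8) = 11.392 dB.
L₂ = 84 − 10·log₁₀(93.7/6.8) = 84 − 11.392 = 72.61 dB.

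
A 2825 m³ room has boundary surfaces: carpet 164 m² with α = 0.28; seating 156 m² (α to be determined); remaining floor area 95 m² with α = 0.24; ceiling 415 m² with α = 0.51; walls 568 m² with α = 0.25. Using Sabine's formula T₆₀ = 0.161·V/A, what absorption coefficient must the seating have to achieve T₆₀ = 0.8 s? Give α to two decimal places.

0.94

From T₆₀ = 0.161·V/A, the target T₆₀ = 0.8 s needs A = 0.161·2825/0.8 = 568.53 m².
Absorption from the other surfaces = 164·0.28 + 95·0.24 + 415·0.51 + 568·0.25 = 422.37 m², so the seating must supply 146.16 m² over 156 m².
α = 146.16/156 = 0.937.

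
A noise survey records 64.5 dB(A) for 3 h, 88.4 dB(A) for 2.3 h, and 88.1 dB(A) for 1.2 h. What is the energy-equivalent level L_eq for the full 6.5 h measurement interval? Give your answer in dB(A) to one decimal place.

85.6 dB(A)

The energy average is taken in the linear domain: L_eq = 10·log₁₀[(Σ tᵢ·10^(Lᵢ/10))/T], T = 6.5 h.
Σ tᵢ·10^(Lᵢ/10) = 3·10^(64.5/10) + 2.3·10^(88.4/10) + 1.2·10^(88.1/10) = 2.374e+09.
L_eq = 10·log₁₀(2.374e+09/6.5) = 85.63 dB(A).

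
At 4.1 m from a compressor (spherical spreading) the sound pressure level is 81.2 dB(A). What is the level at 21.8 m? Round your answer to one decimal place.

66.7 dB(A)

Spherical spreading from a point source gives a 20·log₁₀(r₂/r₁) drop.
L₂ = 81.2 − 20·log₁₀(21.8/4.1) = 81.2 − 14.513 = 66.69 dB(A).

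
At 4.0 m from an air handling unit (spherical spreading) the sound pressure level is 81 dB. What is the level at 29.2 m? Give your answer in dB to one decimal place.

Point-source attenuation: ΔL = 20·log₁₀(r₂/r₁) = 20·log₁₀(29.2/4.0) = 17.266 dB.
L₂ = 81 − 20·log₁₀(29.2/4.0) = 81 − 17.266 = 63.73 dB.

63.7 dB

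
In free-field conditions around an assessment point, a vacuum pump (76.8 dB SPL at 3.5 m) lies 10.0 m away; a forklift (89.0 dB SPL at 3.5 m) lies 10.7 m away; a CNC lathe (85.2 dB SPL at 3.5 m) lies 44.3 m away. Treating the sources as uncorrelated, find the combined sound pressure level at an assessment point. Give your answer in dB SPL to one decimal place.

First find each source's level at the receiver (point-source: −20·log₁₀(r/r_ref)), then combine on an intensity basis.
vacuum pump: 76.8 − 20·log₁₀(10.0/3.5) = 76.8 − 9.12 = 67.68 dB SPL.
forklift: 89.0 − 20·log₁₀(10.7/3.5) = 89.0 − 9.71 = 79.29 dB SPL.
CNC lathe: 85.2 − 20·log₁₀(44.3/3.5) = 85.2 − 22.05 = 63.15 dB SPL.
Σ 10^(L/10) = 9.292e+07 → L_total = 10·log₁₀(9.292e+07) = 79.68 dB SPL.

79.7 dB SPL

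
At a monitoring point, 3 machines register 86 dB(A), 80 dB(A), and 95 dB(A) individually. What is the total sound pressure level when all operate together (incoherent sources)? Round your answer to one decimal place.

Incoherent sources combine by intensity addition: L_total = 10·log₁₀(Σ 10^(L_i/10)).
Σ 10^(L/10) = 10^(86/10) + 10^(80/10) + 10^(95/10) = 3.660e+09.
L_total = 10·log₁₀(3.660e+09) = 95.64 dB(A).

95.6 dB(A)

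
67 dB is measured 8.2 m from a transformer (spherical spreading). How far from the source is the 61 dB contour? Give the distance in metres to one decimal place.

16.4 m

Point-source spreading drops the level by 20·log₁₀(r₂/r₁); inverting, r₂/r₁ = 10^(ΔL/20).
r₂ = 8.2·10^((67−61)/20) = 8.2·10^(6.0/20) = 16.36 m.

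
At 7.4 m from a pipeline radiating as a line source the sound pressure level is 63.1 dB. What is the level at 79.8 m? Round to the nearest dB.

For a line source, L₂ = L₁ − 10·log₁₀(r₂/r₁).
L₂ = 63.1 − 10·log₁₀(79.8/7.4) = 63.1 − 10.328 = 52.77 dB.

53 dB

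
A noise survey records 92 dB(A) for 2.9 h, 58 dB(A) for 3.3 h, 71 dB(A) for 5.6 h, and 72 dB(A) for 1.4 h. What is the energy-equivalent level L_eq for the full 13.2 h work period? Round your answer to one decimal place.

Weight each interval's intensity by its duration and average over T = 13.2 h:
Σ tᵢ·10^(Lᵢ/10) = 2.9·10^(92/10) + 3.3·10^(58/10) + 5.6·10^(71/10) + 1.4·10^(72/10) = 4.691e+09.
L_eq = 10·log₁₀(4.691e+09/13.2) = 85.51 dB(A).

85.5 dB(A)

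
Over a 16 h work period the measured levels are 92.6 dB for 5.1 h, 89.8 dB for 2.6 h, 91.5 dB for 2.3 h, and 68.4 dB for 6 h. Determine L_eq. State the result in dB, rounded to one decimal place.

89.7 dB

The energy average is taken in the linear domain: L_eq = 10·log₁₀[(Σ tᵢ·10^(Lᵢ/10))/T], T = 16 h.
Σ tᵢ·10^(Lᵢ/10) = 5.1·10^(92.6/10) + 2.6·10^(89.8/10) + 2.3·10^(91.5/10) + 6·10^(68.4/10) = 1.505e+10.
L_eq = 10·log₁₀(1.505e+10/16) = 89.74 dB.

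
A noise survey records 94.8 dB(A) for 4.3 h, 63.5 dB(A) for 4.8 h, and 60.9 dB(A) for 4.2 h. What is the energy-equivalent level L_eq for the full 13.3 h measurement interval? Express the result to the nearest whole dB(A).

L_eq = 10·log₁₀[(1/T)·Σ tᵢ·10^(Lᵢ/10)] with T = 13.3 h.
Σ tᵢ·10^(Lᵢ/10) = 4.3·10^(94.8/10) + 4.8·10^(63.5/10) + 4.2·10^(60.9/10) = 1.300e+10.
L_eq = 10·log₁₀(1.300e+10/13.3) = 89.90 dB(A).

90 dB(A)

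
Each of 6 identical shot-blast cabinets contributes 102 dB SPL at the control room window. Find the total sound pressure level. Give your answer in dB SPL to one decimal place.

N identical incoherent sources raise the level by 10·log₁₀ N.
L_total = 102 + 10·log₁₀(6) = 102 + 7.782 = 109.78 dB SPL.

109.8 dB SPL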